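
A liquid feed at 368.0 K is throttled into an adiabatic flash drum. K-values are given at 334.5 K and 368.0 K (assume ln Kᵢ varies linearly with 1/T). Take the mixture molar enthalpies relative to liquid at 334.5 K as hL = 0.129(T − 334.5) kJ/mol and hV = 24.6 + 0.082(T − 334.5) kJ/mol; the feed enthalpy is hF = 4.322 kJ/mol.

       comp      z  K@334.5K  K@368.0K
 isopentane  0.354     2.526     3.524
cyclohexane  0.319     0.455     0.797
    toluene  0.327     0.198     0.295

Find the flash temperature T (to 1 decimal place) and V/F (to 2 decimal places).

Adiabatic flash: solve Rachford–Rice at each trial T, then check hF = ψ·hV(T) + (1−ψ)·hL(T).
  T = 334.5 K: K = (2.526, 0.455, 0.198), RR gives ψ = 0.100, H_out = 2.452 kJ/mol
  T = 368.0 K: K = (3.524, 0.797, 0.295), RR gives ψ = 0.461, H_out = 14.936 kJ/mol
  T = 351.2 K: K = (3.006, 0.610, 0.244), RR gives ψ = 0.281, H_out = 8.855 kJ/mol
  T = 342.9 K: K = (2.763, 0.529, 0.220), RR gives ψ = 0.193, H_out = 5.763 kJ/mol
  T = 338.7 K: K = (2.643, 0.491, 0.209), RR gives ψ = 0.147, H_out = 4.139 kJ/mol
  T = 340.8 K: K = (2.703, 0.510, 0.215), RR gives ψ = 0.171, H_out = 4.957 kJ/mol
Linear interpolation between T = 338.7 (H_out = 4.139) and T = 340.8 (H_out = 4.957) on hF = 4.322 gives T ≈ 339.2 K, at which ψ = 0.15.

T = 339.2 K, V/F = 0.15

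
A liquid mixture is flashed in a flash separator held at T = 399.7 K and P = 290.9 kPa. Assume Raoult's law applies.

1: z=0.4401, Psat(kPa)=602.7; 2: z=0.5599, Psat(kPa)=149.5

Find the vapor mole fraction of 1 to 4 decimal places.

Raoult's law: Kᵢ = Pᵢˢᵃᵗ/P = Pᵢˢᵃᵗ/290.9.
  K_1 = 602.7/290.9 = 2.071846, K_2 = 149.5/290.9 = 0.513922
Rachford–Rice: g(V/F) = Σ zᵢ(Kᵢ−1)/(1+V/F(Kᵢ−1)) = 0.
Feasibility: ΣzᵢKᵢ = 1.1996, Σzᵢ/Kᵢ = 1.3019 — both > 1, two phases present.
Binary case is linear: z₁(K₁−1)(1+V/F(K₂−1)) + z₂(K₂−1)(1+V/F(K₁−1)) = 0
⇒ V/F = [z₁(K₁−1)+z₂(K₂−1)] / [−(K₁−1)(K₂−1)] = 0.19956/0.52100 = 0.3830
Compositions from xᵢ = zᵢ/(1+V/F(Kᵢ−1)), yᵢ = Kᵢxᵢ:
  1: x = 0.3120, y = 0.6464
  2: x = 0.6880, y = 0.3536

y_1 = 0.6464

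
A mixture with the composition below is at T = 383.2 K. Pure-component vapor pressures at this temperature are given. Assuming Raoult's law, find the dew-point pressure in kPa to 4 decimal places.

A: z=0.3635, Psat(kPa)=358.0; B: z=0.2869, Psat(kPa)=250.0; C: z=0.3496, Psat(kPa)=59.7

Pdew = 124.7052 kPa

At the dew point ψ → 1, so Σzᵢ/Kᵢ = 1 with Kᵢ = Pᵢˢᵃᵗ/P ⇒ 1/P = Σzᵢ/Pᵢˢᵃᵗ.
1/P = 0.3635/358.0 + 0.2869/250.0 + 0.3496/59.7 = 0.0080189 ⇒ P = 124.7052 kPa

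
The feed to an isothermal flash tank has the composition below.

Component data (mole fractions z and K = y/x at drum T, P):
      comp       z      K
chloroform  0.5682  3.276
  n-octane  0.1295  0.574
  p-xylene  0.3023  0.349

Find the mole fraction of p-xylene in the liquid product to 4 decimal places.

Iterate (Newton) starting at ψ = 0.5:
  ψ = 0.5000: g = 0.24301, g' = -0.9635 → ψ = 0.7522
  ψ = 0.7522: g = 0.01001, g' = -0.9430 → ψ = 0.7628
Converged at ψ = 0.7628.
Compositions from xᵢ = zᵢ/(1+ψ(Kᵢ−1)), yᵢ = Kᵢxᵢ:
  chloroform: x = 0.2077, y = 0.6803
  n-octane: x = 0.1918, y = 0.1101
  p-xylene: x = 0.6005, y = 0.2096

x_p-xylene = 0.6005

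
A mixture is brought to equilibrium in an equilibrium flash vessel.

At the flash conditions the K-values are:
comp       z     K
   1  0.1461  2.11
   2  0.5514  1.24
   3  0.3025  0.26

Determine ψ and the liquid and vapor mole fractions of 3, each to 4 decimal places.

ψ = 0.1900, x_3 = 0.3520, y_3 = 0.0915

Newton–Raphson from ψ = 0.5:
  ψ = 0.5000: g = -0.13287, g' = -0.5171 → ψ = 0.2431
  ψ = 0.2431: g = -0.02019, g' = -0.3863 → ψ = 0.1908
  ψ = 0.1908: g = -0.00028, g' = -0.3762 → ψ = 0.1900
Converged at ψ = 0.1900.
Compositions from xᵢ = zᵢ/(1+ψ(Kᵢ−1)), yᵢ = Kᵢxᵢ:
  1: x = 0.1206, y = 0.2546
  2: x = 0.5273, y = 0.6539
  3: x = 0.3520, y = 0.0915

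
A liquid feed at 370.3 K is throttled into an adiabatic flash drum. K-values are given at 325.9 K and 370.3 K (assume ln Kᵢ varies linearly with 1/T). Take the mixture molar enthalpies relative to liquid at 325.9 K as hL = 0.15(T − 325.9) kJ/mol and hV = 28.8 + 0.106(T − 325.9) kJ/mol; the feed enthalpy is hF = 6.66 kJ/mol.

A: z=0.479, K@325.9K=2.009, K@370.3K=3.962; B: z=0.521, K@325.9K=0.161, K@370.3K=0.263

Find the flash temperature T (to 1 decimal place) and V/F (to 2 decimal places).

T = 334.5 K, V/F = 0.19

Adiabatic flash: solve Rachford–Rice at each trial T, then check hF = ψ·hV(T) + (1−ψ)·hL(T).
  T = 325.9 K: K = (2.009, 0.161), RR gives ψ = 0.055, H_out = 1.571 kJ/mol
  T = 370.3 K: K = (3.962, 0.263), RR gives ψ = 0.474, H_out = 19.386 kJ/mol
  T = 348.1 K: K = (2.883, 0.209), RR gives ψ = 0.329, H_out = 12.481 kJ/mol
  T = 337.0 K: K = (2.421, 0.184), RR gives ψ = 0.221, H_out = 7.909 kJ/mol
  T = 331.4 K: K = (2.207, 0.172), RR gives ψ = 0.147, H_out = 5.025 kJ/mol
  T = 334.2 K: K = (2.312, 0.178), RR gives ψ = 0.186, H_out = 6.531 kJ/mol
  T = 335.6 K: K = (2.366, 0.181), RR gives ψ = 0.204, H_out = 7.235 kJ/mol
Linear interpolation between T = 334.2 (H_out = 6.531) and T = 335.6 (H_out = 7.235) on hF = 6.66 gives T ≈ 334.5 K, at which ψ = 0.19.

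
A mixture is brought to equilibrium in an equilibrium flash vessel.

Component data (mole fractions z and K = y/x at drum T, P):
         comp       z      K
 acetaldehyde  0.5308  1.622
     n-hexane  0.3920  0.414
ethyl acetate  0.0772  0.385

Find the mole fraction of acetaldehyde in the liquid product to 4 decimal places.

Newton iteration, ψ⁰ = 0.64:
  ψ = 0.6400: g = -0.20971, g' = -0.5291 → ψ = 0.2437
  ψ = 0.2437: g = -0.03712, g' = -0.3785 → ψ = 0.1456
  ψ = 0.1456: g = -0.00054, g' = -0.3688 → ψ = 0.1441
Converged at ψ = 0.1441.
Compositions from xᵢ = zᵢ/(1+ψ(Kᵢ−1)), yᵢ = Kᵢxᵢ:
  acetaldehyde: x = 0.4871, y = 0.7901
  n-hexane: x = 0.4282, y = 0.1773
  ethyl acetate: x = 0.0847, y = 0.0326

x_acetaldehyde = 0.4871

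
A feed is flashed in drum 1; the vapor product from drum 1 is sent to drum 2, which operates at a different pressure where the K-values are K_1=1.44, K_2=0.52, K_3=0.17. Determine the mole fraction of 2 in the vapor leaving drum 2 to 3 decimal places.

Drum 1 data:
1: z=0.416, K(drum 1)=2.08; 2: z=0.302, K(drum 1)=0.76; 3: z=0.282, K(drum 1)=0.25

y_2 (drum 2) = 0.156

Drum 1:
Material balance + equilibrium reduce to Σ zᵢ(Kᵢ−1)/(1+ψ₁(Kᵢ−1)) = 0.
g(0) = ΣzᵢKᵢ − 1 = 0.165 and g(1) = 1 − Σzᵢ/Kᵢ = -0.725, so a root lies in (0, 1).
Iterate (Newton) starting at ψ₁ = 0.5:
  ψ₁ = 0.500: g = -0.1290, g' = -0.633 → ψ₁ = 0.296
  ψ₁ = 0.296: g = -0.0095, g' = -0.561 → ψ₁ = 0.279
Converged at ψ₁ = 0.279.
Drum-1 compositions:
  1: x = 0.320, y = 0.665
  2: x = 0.324, y = 0.246
  3: x = 0.357, y = 0.089
Drum-2 feed = drum-1 vapor: z₂ = (0.6648, 0.2460, 0.0892).
Drum 2:
Newton iteration, ψ₂⁰ = 0.4:
  ψ₂ = 0.400: g = -0.0082, g' = -0.318 → ψ₂ = 0.374
Converged at ψ₂ = 0.374.
  1: x = 0.571, y = 0.822
  2: x = 0.300, y = 0.156
  3: x = 0.129, y = 0.022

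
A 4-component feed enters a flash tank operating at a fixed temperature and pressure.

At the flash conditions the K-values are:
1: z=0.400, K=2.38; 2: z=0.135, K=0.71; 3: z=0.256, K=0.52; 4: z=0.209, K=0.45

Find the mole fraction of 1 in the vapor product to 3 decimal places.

y_1 = 0.601

Material balance + equilibrium reduce to Σ zᵢ(Kᵢ−1)/(1+ψ(Kᵢ−1)) = 0.
Feasibility: ΣzᵢKᵢ = 1.275, Σzᵢ/Kᵢ = 1.315 — both > 1, two phases present.
Newton–Raphson from ψ = 0.38:
  ψ = 0.380: g = 0.0225, g' = -0.531 → ψ = 0.422
  ψ = 0.422: g = 0.0003, g' = -0.519 → ψ = 0.423
Converged at ψ = 0.423.
Compositions from xᵢ = zᵢ/(1+ψ(Kᵢ−1)), yᵢ = Kᵢxᵢ:
  1: x = 0.253, y = 0.601
  2: x = 0.154, y = 0.109
  3: x = 0.321, y = 0.167
  4: x = 0.272, y = 0.123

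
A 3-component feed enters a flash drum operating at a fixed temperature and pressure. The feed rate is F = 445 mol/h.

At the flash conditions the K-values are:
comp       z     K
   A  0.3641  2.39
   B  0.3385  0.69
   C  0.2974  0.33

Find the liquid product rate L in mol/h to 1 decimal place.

Material balance + equilibrium reduce to Σ zᵢ(Kᵢ−1)/(1+V/F(Kᵢ−1)) = 0.
Check two-phase: ΣzᵢKᵢ = 1.2019 > 1 and Σzᵢ/Kᵢ = 1.5441 > 1, so g(0) = 0.2019 > 0 and g(1) = -0.5441 < 0.
Iterate (Newton) starting at V/F = 0.47:
  V/F = 0.4700: g = -0.10756, g' = -0.5864 → V/F = 0.2866
  V/F = 0.2866: g = 0.00016, g' = -0.6034 → V/F = 0.2868
Converged at V/F = 0.2868.
Then V = V/F·F = 0.2868·445 = 127.6 mol/h and L = F − V = 317.4 mol/h.

L = 317.4 mol/h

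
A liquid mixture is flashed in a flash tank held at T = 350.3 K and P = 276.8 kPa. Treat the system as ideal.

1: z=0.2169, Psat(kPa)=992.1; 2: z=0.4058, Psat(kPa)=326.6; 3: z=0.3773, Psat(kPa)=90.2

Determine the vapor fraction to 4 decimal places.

ψ = 0.3934

Raoult's law: Kᵢ = Pᵢˢᵃᵗ/P = Pᵢˢᵃᵗ/276.8.
  K_1 = 992.1/276.8 = 3.584176, K_2 = 326.6/276.8 = 1.179913, K_3 = 90.2/276.8 = 0.325867
Let ψ = V/F and solve Σ zᵢ(Kᵢ−1)/(1+ψ(Kᵢ−1)) = 0.
Feasibility: ΣzᵢKᵢ = 1.3792, Σzᵢ/Kᵢ = 1.5623 — both > 1, two phases present.
Newton–Raphson from ψ = 0.5:
  ψ = 0.5000: g = -0.07215, g' = -0.6769 → ψ = 0.3934
Converged at ψ = 0.3934.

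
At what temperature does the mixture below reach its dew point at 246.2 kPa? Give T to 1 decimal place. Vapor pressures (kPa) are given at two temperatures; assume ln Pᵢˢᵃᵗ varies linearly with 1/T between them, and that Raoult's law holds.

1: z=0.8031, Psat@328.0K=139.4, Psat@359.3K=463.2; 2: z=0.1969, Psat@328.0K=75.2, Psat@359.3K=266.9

T = 345.9 K

Dew-point temperature: Σzᵢ·P/Pᵢˢᵃᵗ(T) = 1. Interpolate ln Pᵢˢᵃᵗ = aᵢ + bᵢ/T.
  T = 328.0 K: ΣzᵢP/Pᵢˢᵃᵗ = 2.0630
  T = 359.3 K: ΣzᵢP/Pᵢˢᵃᵗ = 0.6085
  T = 343.6 K: ΣzᵢP/Pᵢˢᵃᵗ = 1.0917
  T = 351.5 K: ΣzᵢP/Pᵢˢᵃᵗ = 0.8082
  T = 347.6 K: ΣzᵢP/Pᵢˢᵃᵗ = 0.9359
  T = 345.6 K: ΣzᵢP/Pᵢˢᵃᵗ = 1.0104
Interpolating between 345.6 K and 347.6 K gives T ≈ 345.9 K.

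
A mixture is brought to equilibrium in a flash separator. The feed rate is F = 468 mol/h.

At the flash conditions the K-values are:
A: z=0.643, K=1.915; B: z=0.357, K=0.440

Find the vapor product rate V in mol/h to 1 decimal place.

V = 354.8 mol/h

Rachford–Rice: g(V/F) = Σ zᵢ(Kᵢ−1)/(1+V/F(Kᵢ−1)) = 0.
g(0) = ΣzᵢKᵢ − 1 = 0.388 and g(1) = 1 − Σzᵢ/Kᵢ = -0.147, so a root lies in (0, 1).
Binary case is linear: z₁(K₁−1)(1+V/F(K₂−1)) + z₂(K₂−1)(1+V/F(K₁−1)) = 0
⇒ V/F = [z₁(K₁−1)+z₂(K₂−1)] / [−(K₁−1)(K₂−1)] = 0.3884/0.5124 = 0.758
Then V = V/F·F = 0.7581·468 = 354.8 mol/h and L = F − V = 113.2 mol/h.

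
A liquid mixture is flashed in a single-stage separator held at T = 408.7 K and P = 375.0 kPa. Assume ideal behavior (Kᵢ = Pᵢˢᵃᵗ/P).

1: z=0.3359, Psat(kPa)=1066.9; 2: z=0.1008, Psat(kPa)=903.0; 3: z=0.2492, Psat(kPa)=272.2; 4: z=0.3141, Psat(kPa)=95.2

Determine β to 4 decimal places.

β = 0.4437

Raoult's law: Kᵢ = Pᵢˢᵃᵗ/P = Pᵢˢᵃᵗ/375.0.
  K_1 = 1066.9/375.0 = 2.845067, K_2 = 903.0/375.0 = 2.408000, K_3 = 272.2/375.0 = 0.725867, K_4 = 95.2/375.0 = 0.253867
Iterate (Newton) starting at β = 0.68:
  β = 0.6800: g = -0.21231, g' = -1.0259 → β = 0.4731
  β = 0.4731: g = -0.02459, g' = -0.8404 → β = 0.4438
  β = 0.4438: g = -0.00007, g' = -0.8365 → β = 0.4437
Converged at β = 0.4437.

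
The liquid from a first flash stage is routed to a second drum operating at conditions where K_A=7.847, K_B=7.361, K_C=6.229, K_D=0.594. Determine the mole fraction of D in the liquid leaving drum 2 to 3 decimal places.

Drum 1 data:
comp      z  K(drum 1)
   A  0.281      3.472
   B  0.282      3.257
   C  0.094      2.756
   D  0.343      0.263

x_D (drum 2) = 0.940

Drum 1:
Rachford–Rice: g(ψ₁) = Σ zᵢ(Kᵢ−1)/(1+ψ₁(Kᵢ−1)) = 0.
Check two-phase: ΣzᵢKᵢ = 2.243 > 1 and Σzᵢ/Kᵢ = 1.506 > 1, so g(0) = 1.243 > 0 and g(1) = -0.506 < 0.
Newton iteration, ψ₁⁰ = 0.36:
  ψ₁ = 0.360: g = 0.4757, g' = -1.372 → ψ₁ = 0.707
  ψ₁ = 0.707: g = 0.0442, g' = -1.310 → ψ₁ = 0.740
Converged at ψ₁ = 0.740.
Drum-1 compositions:
  A: x = 0.099, y = 0.345
  B: x = 0.106, y = 0.344
  C: x = 0.041, y = 0.113
  D: x = 0.754, y = 0.198
Drum-2 feed = drum-1 liquid: z₂ = (0.0993, 0.1056, 0.0409, 0.7541).
Drum 2:
Let ψ₂ = V/F and solve Σ zᵢ(Kᵢ−1)/(1+ψ₂(Kᵢ−1)) = 0.
g(0) = ΣzᵢKᵢ − 1 = 1.260 and g(1) = 1 − Σzᵢ/Kᵢ = -0.303, so a root lies in (0, 1).
Newton–Raphson from ψ₂ = 0.5:
  ψ₂ = 0.500: g = -0.0105, g' = -0.764 → ψ₂ = 0.486
Converged at ψ₂ = 0.486.
  A: x = 0.023, y = 0.180
  B: x = 0.026, y = 0.190
  C: x = 0.012, y = 0.072
  D: x = 0.940, y = 0.558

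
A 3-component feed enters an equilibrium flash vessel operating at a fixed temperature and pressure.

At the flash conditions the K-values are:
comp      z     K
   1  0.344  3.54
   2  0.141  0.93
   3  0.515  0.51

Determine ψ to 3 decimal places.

ψ = 0.564

Rachford–Rice: g(ψ) = Σ zᵢ(Kᵢ−1)/(1+ψ(Kᵢ−1)) = 0.
Check two-phase: ΣzᵢKᵢ = 1.612 > 1 and Σzᵢ/Kᵢ = 1.259 > 1, so g(0) = 0.612 > 0 and g(1) = -0.259 < 0.
Newton iteration, ψ⁰ = 0.41:
  ψ = 0.410: g = 0.1021, g' = -0.727 → ψ = 0.550
  ψ = 0.550: g = 0.0086, g' = -0.619 → ψ = 0.564
Converged at ψ = 0.564.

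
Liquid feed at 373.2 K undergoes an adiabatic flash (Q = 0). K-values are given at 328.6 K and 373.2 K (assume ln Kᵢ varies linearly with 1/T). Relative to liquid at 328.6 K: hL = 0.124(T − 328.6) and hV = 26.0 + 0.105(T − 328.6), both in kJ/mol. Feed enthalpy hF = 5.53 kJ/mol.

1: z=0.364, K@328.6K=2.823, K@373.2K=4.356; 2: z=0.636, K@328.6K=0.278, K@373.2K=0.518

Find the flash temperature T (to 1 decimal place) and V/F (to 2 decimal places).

T = 332.9 K, V/F = 0.19

Adiabatic flash: solve Rachford–Rice at each trial T, then check hF = ψ·hV(T) + (1−ψ)·hL(T).
  T = 328.6 K: K = (2.823, 0.278), RR gives ψ = 0.155, H_out = 4.037 kJ/mol
  T = 373.2 K: K = (4.356, 0.518), RR gives ψ = 0.566, H_out = 19.759 kJ/mol
  T = 350.9 K: K = (3.555, 0.387), RR gives ψ = 0.345, H_out = 11.588 kJ/mol
  T = 339.8 K: K = (3.182, 0.330), RR gives ψ = 0.252, H_out = 7.883 kJ/mol
  T = 334.2 K: K = (3.000, 0.303), RR gives ψ = 0.205, H_out = 5.990 kJ/mol
  T = 331.4 K: K = (2.911, 0.291), RR gives ψ = 0.180, H_out = 5.023 kJ/mol
  T = 332.8 K: K = (2.955, 0.297), RR gives ψ = 0.192, H_out = 5.509 kJ/mol
Linear interpolation between T = 332.8 (H_out = 5.509) and T = 334.2 (H_out = 5.990) on hF = 5.53 gives T ≈ 332.9 K, at which ψ = 0.19.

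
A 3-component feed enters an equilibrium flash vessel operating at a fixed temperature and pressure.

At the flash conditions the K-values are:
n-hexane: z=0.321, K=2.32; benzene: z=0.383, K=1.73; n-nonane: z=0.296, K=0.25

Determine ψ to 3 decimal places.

ψ = 0.632

Material balance + equilibrium reduce to Σ zᵢ(Kᵢ−1)/(1+ψ(Kᵢ−1)) = 0.
g(0) = ΣzᵢKᵢ − 1 = 0.481 and g(1) = 1 − Σzᵢ/Kᵢ = -0.544, so a root lies in (0, 1).
Newton iteration, ψ⁰ = 0.52:
  ψ = 0.520: g = 0.0900, g' = -0.751 → ψ = 0.640
  ψ = 0.640: g = -0.0065, g' = -0.875 → ψ = 0.632
Converged at ψ = 0.632.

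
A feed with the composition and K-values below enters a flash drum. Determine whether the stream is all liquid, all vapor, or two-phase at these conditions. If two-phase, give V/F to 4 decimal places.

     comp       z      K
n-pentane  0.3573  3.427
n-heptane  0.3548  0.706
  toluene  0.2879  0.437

ΣzᵢKᵢ = 1.6008; Σzᵢ/Kᵢ = 1.2656.
Both exceed 1, so a two-phase solution exists.
Rachford–Rice: g(ψ) = Σ zᵢ(Kᵢ−1)/(1+ψ(Kᵢ−1)) = 0.
Iterate (Newton) starting at ψ = 0.5:
  ψ = 0.5000: g = 0.04388, g' = -0.6485 → ψ = 0.5677
  ψ = 0.5677: g = 0.00127, g' = -0.6136 → ψ = 0.5697
Converged at ψ = 0.5697.

two-phase, V/F = 0.5697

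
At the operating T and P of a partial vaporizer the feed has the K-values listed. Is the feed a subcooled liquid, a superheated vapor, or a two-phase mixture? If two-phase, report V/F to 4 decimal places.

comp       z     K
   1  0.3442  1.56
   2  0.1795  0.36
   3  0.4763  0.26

subcooled liquid

ΣzᵢKᵢ = 0.7254; Σzᵢ/Kᵢ = 2.5512.
Since ΣzᵢKᵢ < 1 the mixture is below its bubble point — single liquid phase.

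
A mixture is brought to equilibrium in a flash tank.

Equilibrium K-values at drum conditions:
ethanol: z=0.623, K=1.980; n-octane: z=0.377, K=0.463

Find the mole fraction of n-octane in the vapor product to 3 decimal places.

y_n-octane = 0.299

Newton iteration, ψ⁰ = 0.5:
  ψ = 0.500: g = 0.1330, g' = -0.473 → ψ = 0.781
  ψ = 0.781: g = -0.0030, g' = -0.515 → ψ = 0.775
Converged at ψ = 0.775.
Compositions from xᵢ = zᵢ/(1+ψ(Kᵢ−1)), yᵢ = Kᵢxᵢ:
  ethanol: x = 0.354, y = 0.701
  n-octane: x = 0.646, y = 0.299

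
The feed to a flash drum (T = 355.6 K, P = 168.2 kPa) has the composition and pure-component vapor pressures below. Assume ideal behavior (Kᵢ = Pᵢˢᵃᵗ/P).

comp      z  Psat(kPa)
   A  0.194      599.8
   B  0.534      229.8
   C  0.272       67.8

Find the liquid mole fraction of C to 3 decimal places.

x_C = 0.525

Raoult's law: Kᵢ = Pᵢˢᵃᵗ/P = Pᵢˢᵃᵗ/168.2.
  K_A = 599.8/168.2 = 3.56599, K_B = 229.8/168.2 = 1.36623, K_C = 67.8/168.2 = 0.40309
Newton–Raphson from ψ = 0.5:
  ψ = 0.500: g = 0.1519, g' = -0.493 → ψ = 0.808
  ψ = 0.808: g = -0.0008, g' = -0.540 → ψ = 0.807
Converged at ψ = 0.807.
Compositions from xᵢ = zᵢ/(1+ψ(Kᵢ−1)), yᵢ = Kᵢxᵢ:
  A: x = 0.063, y = 0.225
  B: x = 0.412, y = 0.563
  C: x = 0.525, y = 0.211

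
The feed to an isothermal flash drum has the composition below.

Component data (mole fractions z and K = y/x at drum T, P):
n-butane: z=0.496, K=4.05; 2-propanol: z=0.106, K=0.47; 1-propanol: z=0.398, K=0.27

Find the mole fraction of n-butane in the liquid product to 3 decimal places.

x_n-butane = 0.185

Rachford–Rice: g(ψ) = Σ zᵢ(Kᵢ−1)/(1+ψ(Kᵢ−1)) = 0.
Check two-phase: ΣzᵢKᵢ = 2.166 > 1 and Σzᵢ/Kᵢ = 1.822 > 1, so g(0) = 1.166 > 0 and g(1) = -0.822 < 0.
Newton–Raphson from ψ = 0.5:
  ψ = 0.500: g = 0.0652, g' = -1.305 → ψ = 0.550
Converged at ψ = 0.550.
Compositions from xᵢ = zᵢ/(1+ψ(Kᵢ−1)), yᵢ = Kᵢxᵢ:
  n-butane: x = 0.185, y = 0.750
  2-propanol: x = 0.150, y = 0.070
  1-propanol: x = 0.665, y = 0.180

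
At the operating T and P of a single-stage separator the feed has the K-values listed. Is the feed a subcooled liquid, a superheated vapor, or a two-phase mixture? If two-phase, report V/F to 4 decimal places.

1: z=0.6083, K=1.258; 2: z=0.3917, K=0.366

ΣzᵢKᵢ = 0.9086; Σzᵢ/Kᵢ = 1.5538.
Since ΣzᵢKᵢ < 1 the mixture is below its bubble point — single liquid phase.

subcooled liquid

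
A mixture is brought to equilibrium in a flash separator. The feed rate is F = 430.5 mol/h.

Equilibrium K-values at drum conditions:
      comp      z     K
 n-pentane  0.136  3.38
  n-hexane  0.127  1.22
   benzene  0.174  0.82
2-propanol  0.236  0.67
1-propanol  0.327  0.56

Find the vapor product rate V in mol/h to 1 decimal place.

V = 62.5 mol/h

Rachford–Rice: g(β) = Σ zᵢ(Kᵢ−1)/(1+β(Kᵢ−1)) = 0.
g(0) = ΣzᵢKᵢ − 1 = 0.099 and g(1) = 1 − Σzᵢ/Kᵢ = -0.293, so a root lies in (0, 1).
Iterate (Newton) starting at β = 0.5:
  β = 0.500: g = -0.1392, g' = -0.313 → β = 0.056
  β = 0.056: g = 0.0548, g' = -0.705 → β = 0.134
  β = 0.134: g = 0.0063, g' = -0.555 → β = 0.145
Converged at β = 0.145.
Then V = β·F = 0.1451·430.5 = 62.5 mol/h and L = F − V = 368.0 mol/h.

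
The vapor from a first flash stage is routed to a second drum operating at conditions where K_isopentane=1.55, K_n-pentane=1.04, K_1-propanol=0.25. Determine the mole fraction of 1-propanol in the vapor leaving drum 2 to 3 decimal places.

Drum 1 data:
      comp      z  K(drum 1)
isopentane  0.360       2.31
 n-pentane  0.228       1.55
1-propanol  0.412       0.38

Drum 1:
Material balance + equilibrium reduce to Σ zᵢ(Kᵢ−1)/(1+ψ₁(Kᵢ−1)) = 0.
g(0) = ΣzᵢKᵢ − 1 = 0.342 and g(1) = 1 − Σzᵢ/Kᵢ = -0.387, so a root lies in (0, 1).
Iterate (Newton) starting at ψ₁ = 0.51:
  ψ₁ = 0.510: g = 0.0071, g' = -0.603 → ψ₁ = 0.522
Converged at ψ₁ = 0.522.
Drum-1 compositions:
  isopentane: x = 0.214, y = 0.494
  n-pentane: x = 0.177, y = 0.275
  1-propanol: x = 0.609, y = 0.231
Drum-2 feed = drum-1 vapor: z₂ = (0.4940, 0.2746, 0.2314).
Drum 2:
Material balance + equilibrium reduce to Σ zᵢ(Kᵢ−1)/(1+ψ₂(Kᵢ−1)) = 0.
Feasibility: ΣzᵢKᵢ = 1.109, Σzᵢ/Kᵢ = 1.508 — both > 1, two phases present.
Newton iteration, ψ₂⁰ = 0.65:
  ψ₂ = 0.650: g = -0.1278, g' = -0.577 → ψ₂ = 0.429
  ψ₂ = 0.429: g = -0.0251, g' = -0.381 → ψ₂ = 0.363
  ψ₂ = 0.363: g = -0.0011, g' = -0.350 → ψ₂ = 0.360
Converged at ψ₂ = 0.360.
  isopentane: x = 0.412, y = 0.639
  n-pentane: x = 0.271, y = 0.282
  1-propanol: x = 0.317, y = 0.079

y_1-propanol (drum 2) = 0.079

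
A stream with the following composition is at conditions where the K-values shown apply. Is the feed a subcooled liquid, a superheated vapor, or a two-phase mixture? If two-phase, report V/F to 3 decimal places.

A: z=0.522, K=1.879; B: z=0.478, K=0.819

ΣzᵢKᵢ = 1.372; Σzᵢ/Kᵢ = 0.861.
Since Σzᵢ/Kᵢ < 1 the mixture is above its dew point — single vapor phase.

superheated vapor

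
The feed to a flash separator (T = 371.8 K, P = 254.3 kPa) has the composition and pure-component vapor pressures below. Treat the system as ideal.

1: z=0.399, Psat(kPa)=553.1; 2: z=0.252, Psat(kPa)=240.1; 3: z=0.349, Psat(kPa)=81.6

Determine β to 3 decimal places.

β = 0.363

Raoult's law: Kᵢ = Pᵢˢᵃᵗ/P = Pᵢˢᵃᵗ/254.3.
  K_1 = 553.1/254.3 = 2.17499, K_2 = 240.1/254.3 = 0.94416, K_3 = 81.6/254.3 = 0.32088
Let β = V/F and solve Σ zᵢ(Kᵢ−1)/(1+β(Kᵢ−1)) = 0.
g(0) = ΣzᵢKᵢ − 1 = 0.218 and g(1) = 1 − Σzᵢ/Kᵢ = -0.538, so a root lies in (0, 1).
Newton iteration, β⁰ = 0.5:
  β = 0.500: g = -0.0780, g' = -0.588 → β = 0.367
  β = 0.367: g = -0.0027, g' = -0.555 → β = 0.363
Converged at β = 0.363.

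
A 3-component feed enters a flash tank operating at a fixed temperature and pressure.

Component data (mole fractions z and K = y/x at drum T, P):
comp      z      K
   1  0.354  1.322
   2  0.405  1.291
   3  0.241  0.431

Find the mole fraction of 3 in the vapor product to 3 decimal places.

Material balance + equilibrium reduce to Σ zᵢ(Kᵢ−1)/(1+ψ(Kᵢ−1)) = 0.
g(0) = ΣzᵢKᵢ − 1 = 0.095 and g(1) = 1 − Σzᵢ/Kᵢ = -0.141, so a root lies in (0, 1).
Iterate (Newton) starting at ψ = 0.5:
  ψ = 0.500: g = 0.0094, g' = -0.206 → ψ = 0.546
  ψ = 0.546: g = -0.0002, g' = -0.216 → ψ = 0.545
Converged at ψ = 0.545.
Compositions from xᵢ = zᵢ/(1+ψ(Kᵢ−1)), yᵢ = Kᵢxᵢ:
  1: x = 0.301, y = 0.398
  2: x = 0.350, y = 0.451
  3: x = 0.349, y = 0.151

y_3 = 0.151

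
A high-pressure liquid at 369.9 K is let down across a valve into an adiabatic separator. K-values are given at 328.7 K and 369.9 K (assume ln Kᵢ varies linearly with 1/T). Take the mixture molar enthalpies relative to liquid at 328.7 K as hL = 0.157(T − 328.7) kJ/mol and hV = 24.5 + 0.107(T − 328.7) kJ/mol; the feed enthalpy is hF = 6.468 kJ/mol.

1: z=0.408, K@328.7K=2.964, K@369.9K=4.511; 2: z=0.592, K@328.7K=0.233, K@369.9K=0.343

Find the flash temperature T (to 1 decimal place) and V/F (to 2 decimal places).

T = 331.3 K, V/F = 0.25

Adiabatic flash: solve Rachford–Rice at each trial T, then check hF = ψ·hV(T) + (1−ψ)·hL(T).
  T = 328.7 K: K = (2.964, 0.233), RR gives ψ = 0.231, H_out = 5.648 kJ/mol
  T = 369.9 K: K = (4.511, 0.343), RR gives ψ = 0.452, H_out = 16.620 kJ/mol
  T = 349.3 K: K = (3.702, 0.286), RR gives ψ = 0.352, H_out = 11.503 kJ/mol
  T = 339.0 K: K = (3.324, 0.259), RR gives ψ = 0.296, H_out = 8.712 kJ/mol
  T = 333.9 K: K = (3.143, 0.246), RR gives ψ = 0.265, H_out = 7.237 kJ/mol
  T = 331.3 K: K = (3.053, 0.239), RR gives ψ = 0.248, H_out = 6.454 kJ/mol
  T = 332.6 K: K = (3.098, 0.243), RR gives ψ = 0.257, H_out = 6.848 kJ/mol
Linear interpolation between T = 331.3 (H_out = 6.454) and T = 332.6 (H_out = 6.848) on hF = 6.468 gives T ≈ 331.3 K, at which ψ = 0.25.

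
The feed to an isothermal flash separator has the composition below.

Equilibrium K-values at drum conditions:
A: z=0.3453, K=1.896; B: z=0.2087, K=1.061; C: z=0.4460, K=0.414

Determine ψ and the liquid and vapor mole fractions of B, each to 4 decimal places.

Let ψ = V/F and solve Σ zᵢ(Kᵢ−1)/(1+ψ(Kᵢ−1)) = 0.
g(0) = ΣzᵢKᵢ − 1 = 0.0608 and g(1) = 1 − Σzᵢ/Kᵢ = -0.4561, so a root lies in (0, 1).
Newton–Raphson from ψ = 0.5:
  ψ = 0.5000: g = -0.14365, g' = -0.4393 → ψ = 0.1730
  ψ = 0.1730: g = -0.01039, g' = -0.3982 → ψ = 0.1469
  ψ = 0.1469: g = 0.00003, g' = -0.4006 → ψ = 0.1470
Converged at ψ = 0.1470.
Compositions from xᵢ = zᵢ/(1+ψ(Kᵢ−1)), yᵢ = Kᵢxᵢ:
  A: x = 0.3051, y = 0.5785
  B: x = 0.2068, y = 0.2195
  C: x = 0.4880, y = 0.2021

ψ = 0.1470, x_B = 0.2068, y_B = 0.2195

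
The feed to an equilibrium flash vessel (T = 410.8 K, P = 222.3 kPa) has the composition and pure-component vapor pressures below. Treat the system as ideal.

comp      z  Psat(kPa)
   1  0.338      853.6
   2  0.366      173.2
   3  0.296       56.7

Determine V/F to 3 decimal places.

V/F = 0.450

Raoult's law: Kᵢ = Pᵢˢᵃᵗ/P = Pᵢˢᵃᵗ/222.3.
  K_1 = 853.6/222.3 = 3.83986, K_2 = 173.2/222.3 = 0.77913, K_3 = 56.7/222.3 = 0.25506
Iterate (Newton) starting at V/F = 0.48:
  V/F = 0.480: g = -0.0275, g' = -0.908 → V/F = 0.450
Converged at V/F = 0.450.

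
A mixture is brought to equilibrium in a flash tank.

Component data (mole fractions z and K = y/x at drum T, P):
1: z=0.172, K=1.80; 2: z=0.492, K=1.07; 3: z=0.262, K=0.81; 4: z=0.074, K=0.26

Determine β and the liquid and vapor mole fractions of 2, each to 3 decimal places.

β = 0.438, x_2 = 0.477, y_2 = 0.511

Material balance + equilibrium reduce to Σ zᵢ(Kᵢ−1)/(1+β(Kᵢ−1)) = 0.
Feasibility: ΣzᵢKᵢ = 1.068, Σzᵢ/Kᵢ = 1.163 — both > 1, two phases present.
Newton iteration, β⁰ = 0.5:
  β = 0.500: g = -0.0104, g' = -0.172 → β = 0.440
  β = 0.440: g = -0.0003, g' = -0.163 → β = 0.438
Converged at β = 0.438.
Compositions from xᵢ = zᵢ/(1+β(Kᵢ−1)), yᵢ = Kᵢxᵢ:
  1: x = 0.127, y = 0.229
  2: x = 0.477, y = 0.511
  3: x = 0.286, y = 0.231
  4: x = 0.109, y = 0.028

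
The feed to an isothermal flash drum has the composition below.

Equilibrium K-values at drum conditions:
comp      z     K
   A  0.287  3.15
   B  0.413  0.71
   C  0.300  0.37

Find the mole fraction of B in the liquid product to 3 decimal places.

x_B = 0.455

Material balance + equilibrium reduce to Σ zᵢ(Kᵢ−1)/(1+V/F(Kᵢ−1)) = 0.
g(0) = ΣzᵢKᵢ − 1 = 0.308 and g(1) = 1 − Σzᵢ/Kᵢ = -0.484, so a root lies in (0, 1).
Newton–Raphson from V/F = 0.5:
  V/F = 0.500: g = -0.1186, g' = -0.609 → V/F = 0.305
  V/F = 0.305: g = 0.0071, g' = -0.708 → V/F = 0.315
Converged at V/F = 0.315.
Compositions from xᵢ = zᵢ/(1+V/F(Kᵢ−1)), yᵢ = Kᵢxᵢ:
  A: x = 0.171, y = 0.539
  B: x = 0.455, y = 0.323
  C: x = 0.374, y = 0.139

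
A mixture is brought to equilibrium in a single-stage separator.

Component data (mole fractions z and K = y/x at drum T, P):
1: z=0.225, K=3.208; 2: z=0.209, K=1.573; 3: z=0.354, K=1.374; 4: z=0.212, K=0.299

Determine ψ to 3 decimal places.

Newton–Raphson from ψ = 0.5:
  ψ = 0.500: g = 0.2119, g' = -0.571 → ψ = 0.871
  ψ = 0.871: g = -0.0319, g' = -0.874 → ψ = 0.834
  ψ = 0.834: g = -0.0014, g' = -0.801 → ψ = 0.833
Converged at ψ = 0.833.

ψ = 0.833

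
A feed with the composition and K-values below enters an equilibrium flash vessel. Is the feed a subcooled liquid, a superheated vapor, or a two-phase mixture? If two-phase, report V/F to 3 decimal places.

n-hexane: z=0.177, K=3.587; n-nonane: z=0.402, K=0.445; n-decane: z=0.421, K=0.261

subcooled liquid

ΣzᵢKᵢ = 0.924; Σzᵢ/Kᵢ = 2.566.
Since ΣzᵢKᵢ < 1 the mixture is below its bubble point — single liquid phase.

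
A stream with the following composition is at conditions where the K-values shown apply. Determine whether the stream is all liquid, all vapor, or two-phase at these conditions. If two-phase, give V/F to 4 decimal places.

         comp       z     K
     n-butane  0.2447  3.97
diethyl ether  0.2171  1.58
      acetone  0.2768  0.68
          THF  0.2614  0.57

ΣzᵢKᵢ = 1.6517; Σzᵢ/Kᵢ = 1.0647.
Both exceed 1, so a two-phase solution exists.
Rachford–Rice: g(ψ) = Σ zᵢ(Kᵢ−1)/(1+ψ(Kᵢ−1)) = 0.
Newton iteration, ψ⁰ = 0.54:
  ψ = 0.5400: g = 0.12153, g' = -0.4841 → ψ = 0.7910
  ψ = 0.7910: g = 0.01437, g' = -0.3885 → ψ = 0.8280
  ψ = 0.8280: g = 0.00011, g' = -0.3827 → ψ = 0.8283
Converged at ψ = 0.8283.

two-phase, V/F = 0.8283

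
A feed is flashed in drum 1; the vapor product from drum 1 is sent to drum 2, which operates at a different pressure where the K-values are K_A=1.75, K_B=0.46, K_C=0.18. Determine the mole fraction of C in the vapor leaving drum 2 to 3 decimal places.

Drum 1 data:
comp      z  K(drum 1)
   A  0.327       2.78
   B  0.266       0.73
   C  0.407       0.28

Drum 1:
Iterate (Newton) starting at ψ₁ = 0.46:
  ψ₁ = 0.460: g = -0.2001, g' = -0.810 → ψ₁ = 0.213
Converged at ψ₁ = 0.213.
Drum-1 compositions:
  A: x = 0.237, y = 0.659
  B: x = 0.282, y = 0.206
  C: x = 0.481, y = 0.135
Drum-2 feed = drum-1 vapor: z₂ = (0.6594, 0.2060, 0.1346).
Drum 2:
Material balance + equilibrium reduce to Σ zᵢ(Kᵢ−1)/(1+ψ₂(Kᵢ−1)) = 0.
g(0) = ΣzᵢKᵢ − 1 = 0.273 and g(1) = 1 − Σzᵢ/Kᵢ = -0.572, so a root lies in (0, 1).
Newton iteration, ψ₂⁰ = 0.5:
  ψ₂ = 0.500: g = 0.0203, g' = -0.569 → ψ₂ = 0.536
  ψ₂ = 0.536: g = -0.0005, g' = -0.595 → ψ₂ = 0.535
Converged at ψ₂ = 0.535.
  A: x = 0.471, y = 0.824
  B: x = 0.290, y = 0.133
  C: x = 0.240, y = 0.043

y_C (drum 2) = 0.043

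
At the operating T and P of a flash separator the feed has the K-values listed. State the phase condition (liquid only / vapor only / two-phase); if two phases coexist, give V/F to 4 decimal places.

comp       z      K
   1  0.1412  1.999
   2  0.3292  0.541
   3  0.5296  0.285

ΣzᵢKᵢ = 0.6113; Σzᵢ/Kᵢ = 2.5374.
Since ΣzᵢKᵢ < 1 the mixture is below its bubble point — single liquid phase.

liquid only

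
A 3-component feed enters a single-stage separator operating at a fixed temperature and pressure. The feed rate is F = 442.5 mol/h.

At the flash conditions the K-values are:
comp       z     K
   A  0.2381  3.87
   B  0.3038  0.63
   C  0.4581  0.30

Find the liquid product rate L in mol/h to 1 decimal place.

L = 376.0 mol/h

Iterate (Newton) starting at V/F = 0.5:
  V/F = 0.5000: g = -0.35062, g' = -0.9247 → V/F = 0.1208
  V/F = 0.1208: g = 0.03945, g' = -1.3948 → V/F = 0.1491
  V/F = 0.1491: g = 0.00156, g' = -1.2883 → V/F = 0.1503
Converged at V/F = 0.1503.
Then V = V/F·F = 0.1503·442.5 = 66.5 mol/h and L = F − V = 376.0 mol/h.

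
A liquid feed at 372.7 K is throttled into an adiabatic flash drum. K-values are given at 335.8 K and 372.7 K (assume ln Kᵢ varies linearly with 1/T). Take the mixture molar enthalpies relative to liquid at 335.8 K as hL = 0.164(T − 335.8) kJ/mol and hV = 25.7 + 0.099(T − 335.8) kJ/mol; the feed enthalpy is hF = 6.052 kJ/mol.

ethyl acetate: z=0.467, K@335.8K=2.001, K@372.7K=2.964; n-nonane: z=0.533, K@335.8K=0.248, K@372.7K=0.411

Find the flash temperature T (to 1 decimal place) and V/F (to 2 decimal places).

T = 343.1 K, V/F = 0.19

Adiabatic flash: solve Rachford–Rice at each trial T, then check hF = ψ·hV(T) + (1−ψ)·hL(T).
  T = 335.8 K: K = (2.001, 0.248), RR gives ψ = 0.089, H_out = 2.276 kJ/mol
  T = 372.7 K: K = (2.964, 0.411), RR gives ψ = 0.521, H_out = 18.203 kJ/mol
  T = 354.2 K: K = (2.459, 0.323), RR gives ψ = 0.325, H_out = 10.976 kJ/mol
  T = 345.0 K: K = (2.224, 0.284), RR gives ψ = 0.217, H_out = 6.957 kJ/mol
  T = 340.4 K: K = (2.111, 0.266), RR gives ψ = 0.156, H_out = 4.725 kJ/mol
  T = 342.7 K: K = (2.167, 0.275), RR gives ψ = 0.187, H_out = 5.865 kJ/mol
Linear interpolation between T = 342.7 (H_out = 5.865) and T = 345.0 (H_out = 6.957) on hF = 6.052 gives T ≈ 343.1 K, at which ψ = 0.19.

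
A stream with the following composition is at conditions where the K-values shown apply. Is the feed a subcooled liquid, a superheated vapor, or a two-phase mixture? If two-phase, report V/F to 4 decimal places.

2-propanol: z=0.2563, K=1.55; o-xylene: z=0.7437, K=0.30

subcooled liquid

ΣzᵢKᵢ = 0.6204; Σzᵢ/Kᵢ = 2.6444.
Since ΣzᵢKᵢ < 1 the mixture is below its bubble point — single liquid phase.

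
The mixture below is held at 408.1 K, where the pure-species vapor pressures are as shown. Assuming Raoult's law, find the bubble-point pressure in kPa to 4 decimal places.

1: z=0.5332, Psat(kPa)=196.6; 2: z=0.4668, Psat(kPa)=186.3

Pbub = 191.7920 kPa

At the bubble point ψ → 0, so ΣzᵢKᵢ = 1 with Kᵢ = Pᵢˢᵃᵗ/P ⇒ P = ΣzᵢPᵢˢᵃᵗ.
P = 0.5332·196.6 + 0.4668·186.3 = 191.7920 kPa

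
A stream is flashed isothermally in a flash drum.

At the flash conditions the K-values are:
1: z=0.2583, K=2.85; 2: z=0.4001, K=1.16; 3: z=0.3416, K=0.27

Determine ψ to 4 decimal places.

ψ = 0.3737

Let ψ = V/F and solve Σ zᵢ(Kᵢ−1)/(1+ψ(Kᵢ−1)) = 0.
Check two-phase: ΣzᵢKᵢ = 1.2925 > 1 and Σzᵢ/Kᵢ = 1.7007 > 1, so g(0) = 0.2925 > 0 and g(1) = -0.7007 < 0.
Newton iteration, ψ⁰ = 0.59:
  ψ = 0.5900: g = -0.15106, g' = -0.7723 → ψ = 0.3944
  ψ = 0.3944: g = -0.01371, g' = -0.6636 → ψ = 0.3738
  ψ = 0.3738: g = -0.00002, g' = -0.6624 → ψ = 0.3737
Converged at ψ = 0.3737.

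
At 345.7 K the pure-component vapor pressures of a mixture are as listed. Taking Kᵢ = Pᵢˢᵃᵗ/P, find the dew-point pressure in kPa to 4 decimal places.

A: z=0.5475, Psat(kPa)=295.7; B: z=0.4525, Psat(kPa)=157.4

Pdew = 211.5784 kPa

At the dew point ψ → 1, so Σzᵢ/Kᵢ = 1 with Kᵢ = Pᵢˢᵃᵗ/P ⇒ 1/P = Σzᵢ/Pᵢˢᵃᵗ.
1/P = 0.5475/295.7 + 0.4525/157.4 = 0.0047264 ⇒ P = 211.5784 kPa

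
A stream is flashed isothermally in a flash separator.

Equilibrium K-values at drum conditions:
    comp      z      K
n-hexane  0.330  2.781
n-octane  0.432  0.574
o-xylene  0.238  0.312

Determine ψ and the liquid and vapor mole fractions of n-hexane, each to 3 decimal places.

Newton–Raphson from ψ = 0.51:
  ψ = 0.510: g = -0.1794, g' = -0.683 → ψ = 0.247
  ψ = 0.247: g = 0.0050, g' = -0.766 → ψ = 0.254
Converged at ψ = 0.254.
Compositions from xᵢ = zᵢ/(1+ψ(Kᵢ−1)), yᵢ = Kᵢxᵢ:
  n-hexane: x = 0.227, y = 0.632
  n-octane: x = 0.484, y = 0.278
  o-xylene: x = 0.288, y = 0.090

ψ = 0.254, x_n-hexane = 0.227, y_n-hexane = 0.632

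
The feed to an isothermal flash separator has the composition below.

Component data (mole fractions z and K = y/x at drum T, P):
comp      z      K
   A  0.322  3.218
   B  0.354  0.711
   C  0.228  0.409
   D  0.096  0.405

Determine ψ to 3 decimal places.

Let ψ = V/F and solve Σ zᵢ(Kᵢ−1)/(1+ψ(Kᵢ−1)) = 0.
Check two-phase: ΣzᵢKᵢ = 1.420 > 1 and Σzᵢ/Kᵢ = 1.392 > 1, so g(0) = 0.420 > 0 and g(1) = -0.392 < 0.
Newton–Raphson from ψ = 0.5:
  ψ = 0.500: g = -0.0535, g' = -0.626 → ψ = 0.414
  ψ = 0.414: g = 0.0016, g' = -0.668 → ψ = 0.417
Converged at ψ = 0.417.

ψ = 0.417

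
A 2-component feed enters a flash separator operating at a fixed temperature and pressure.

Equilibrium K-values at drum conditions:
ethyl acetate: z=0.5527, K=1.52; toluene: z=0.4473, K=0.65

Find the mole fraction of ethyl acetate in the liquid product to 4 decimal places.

x_ethyl acetate = 0.4023

Let ψ = V/F and solve Σ zᵢ(Kᵢ−1)/(1+ψ(Kᵢ−1)) = 0.
Feasibility: ΣzᵢKᵢ = 1.1308, Σzᵢ/Kᵢ = 1.0518 — both > 1, two phases present.
Binary case is linear: z₁(K₁−1)(1+ψ(K₂−1)) + z₂(K₂−1)(1+ψ(K₁−1)) = 0
⇒ ψ = [z₁(K₁−1)+z₂(K₂−1)] / [−(K₁−1)(K₂−1)] = 0.13085/0.18200 = 0.7190
Compositions from xᵢ = zᵢ/(1+ψ(Kᵢ−1)), yᵢ = Kᵢxᵢ:
  ethyl acetate: x = 0.4023, y = 0.6115
  toluene: x = 0.5977, y = 0.3885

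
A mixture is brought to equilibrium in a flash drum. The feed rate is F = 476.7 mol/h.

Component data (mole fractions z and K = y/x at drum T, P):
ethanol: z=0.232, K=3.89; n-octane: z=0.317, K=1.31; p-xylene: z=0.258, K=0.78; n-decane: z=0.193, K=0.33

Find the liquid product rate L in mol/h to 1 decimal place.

L = 149.9 mol/h

Newton iteration, ψ⁰ = 0.38:
  ψ = 0.380: g = 0.1720, g' = -0.635 → ψ = 0.651
  ψ = 0.651: g = 0.0190, g' = -0.544 → ψ = 0.686
  ψ = 0.686: g = -0.0001, g' = -0.552 → ψ = 0.685
Converged at ψ = 0.685.
Then V = ψ·F = 0.6854·476.7 = 326.8 mol/h and L = F − V = 149.9 mol/h.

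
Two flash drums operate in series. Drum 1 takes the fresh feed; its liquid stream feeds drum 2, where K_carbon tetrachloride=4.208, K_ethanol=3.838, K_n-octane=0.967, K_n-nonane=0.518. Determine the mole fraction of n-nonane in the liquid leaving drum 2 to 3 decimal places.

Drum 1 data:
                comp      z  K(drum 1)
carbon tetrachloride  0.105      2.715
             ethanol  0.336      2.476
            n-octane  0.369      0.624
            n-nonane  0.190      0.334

x_n-nonane (drum 2) = 0.447

Drum 1:
Rachford–Rice: g(ψ₁) = Σ zᵢ(Kᵢ−1)/(1+ψ₁(Kᵢ−1)) = 0.
g(0) = ΣzᵢKᵢ − 1 = 0.411 and g(1) = 1 − Σzᵢ/Kᵢ = -0.335, so a root lies in (0, 1).
Iterate (Newton) starting at ψ₁ = 0.65:
  ψ₁ = 0.650: g = -0.0685, g' = -0.613 → ψ₁ = 0.538
  ψ₁ = 0.538: g = -0.0012, g' = -0.598 → ψ₁ = 0.536
Converged at ψ₁ = 0.536.
Drum-1 compositions:
  carbon tetrachloride: x = 0.055, y = 0.149
  ethanol: x = 0.188, y = 0.464
  n-octane: x = 0.462, y = 0.288
  n-nonane: x = 0.296, y = 0.099
Drum-2 feed = drum-1 liquid: z₂ = (0.0547, 0.1875, 0.4622, 0.2956).
Drum 2:
Material balance + equilibrium reduce to Σ zᵢ(Kᵢ−1)/(1+ψ₂(Kᵢ−1)) = 0.
Check two-phase: ΣzᵢKᵢ = 1.550 > 1 and Σzᵢ/Kᵢ = 1.110 > 1, so g(0) = 0.550 > 0 and g(1) = -0.110 < 0.
Newton iteration, ψ₂⁰ = 0.5:
  ψ₂ = 0.500: g = 0.0842, g' = -0.461 → ψ₂ = 0.683
  ψ₂ = 0.683: g = 0.0083, g' = -0.383 → ψ₂ = 0.704
Converged at ψ₂ = 0.704.
  carbon tetrachloride: x = 0.017, y = 0.071
  ethanol: x = 0.063, y = 0.240
  n-octane: x = 0.473, y = 0.458
  n-nonane: x = 0.447, y = 0.232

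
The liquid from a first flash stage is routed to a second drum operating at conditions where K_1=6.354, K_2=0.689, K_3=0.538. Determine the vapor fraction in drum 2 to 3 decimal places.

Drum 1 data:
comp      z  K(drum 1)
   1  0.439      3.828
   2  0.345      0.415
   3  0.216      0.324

Drum 1:
Let ψ₁ = V/F and solve Σ zᵢ(Kᵢ−1)/(1+ψ₁(Kᵢ−1)) = 0.
Feasibility: ΣzᵢKᵢ = 1.894, Σzᵢ/Kᵢ = 1.613 — both > 1, two phases present.
Iterate (Newton) starting at ψ₁ = 0.5:
  ψ₁ = 0.500: g = 0.0085, g' = -1.064 → ψ₁ = 0.508
Converged at ψ₁ = 0.508.
Drum-1 compositions:
  1: x = 0.180, y = 0.690
  2: x = 0.491, y = 0.204
  3: x = 0.329, y = 0.107
Drum-2 feed = drum-1 liquid: z₂ = (0.1802, 0.4909, 0.3290).
Drum 2:
Let ψ₂ = V/F and solve Σ zᵢ(Kᵢ−1)/(1+ψ₂(Kᵢ−1)) = 0.
g(0) = ΣzᵢKᵢ − 1 = 0.660 and g(1) = 1 − Σzᵢ/Kᵢ = -0.352, so a root lies in (0, 1).
Iterate (Newton) starting at ψ₂ = 0.5:
  ψ₂ = 0.500: g = -0.1161, g' = -0.567 → ψ₂ = 0.295
  ψ₂ = 0.295: g = 0.0295, g' = -0.927 → ψ₂ = 0.327
  ψ₂ = 0.327: g = 0.0015, g' = -0.838 → ψ₂ = 0.329
Converged at ψ₂ = 0.329.
  1: x = 0.065, y = 0.415
  2: x = 0.547, y = 0.377
  3: x = 0.388, y = 0.209

V/F (drum 2) = 0.329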